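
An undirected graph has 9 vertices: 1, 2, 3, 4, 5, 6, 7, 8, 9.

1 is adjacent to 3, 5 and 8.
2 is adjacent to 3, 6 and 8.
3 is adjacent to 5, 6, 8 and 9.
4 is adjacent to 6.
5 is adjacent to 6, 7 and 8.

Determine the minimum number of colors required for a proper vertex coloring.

1, 3, 5, 8 are pairwise adjacent (a clique of size 4), so at least 4 colors are needed.
A valid assignment using 4 colors: 1=d, 2=b, 3=a, 4=a, 5=b, 6=c, 7=a, 8=c, 9=b. Each edge has distinct colors on its endpoints.

4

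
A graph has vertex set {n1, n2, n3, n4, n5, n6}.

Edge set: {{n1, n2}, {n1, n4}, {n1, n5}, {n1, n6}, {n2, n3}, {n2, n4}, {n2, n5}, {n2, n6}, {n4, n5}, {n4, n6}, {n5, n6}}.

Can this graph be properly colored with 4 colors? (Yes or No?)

No

n1, n2, n4, n5, n6 are mutually adjacent (a clique of size 5), so at least 5 colors are needed.
So 4 colors are not enough.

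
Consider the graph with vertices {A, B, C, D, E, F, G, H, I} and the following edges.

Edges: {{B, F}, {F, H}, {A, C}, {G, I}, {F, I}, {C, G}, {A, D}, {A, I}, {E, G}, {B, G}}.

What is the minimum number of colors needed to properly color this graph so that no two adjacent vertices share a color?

G and I are adjacent, so at least 2 colors are needed.
A valid assignment using 2 colors: A=red, B=blue, C=blue, D=blue, E=blue, F=red, G=red, H=blue, I=blue. Every edge joins two different colors.

2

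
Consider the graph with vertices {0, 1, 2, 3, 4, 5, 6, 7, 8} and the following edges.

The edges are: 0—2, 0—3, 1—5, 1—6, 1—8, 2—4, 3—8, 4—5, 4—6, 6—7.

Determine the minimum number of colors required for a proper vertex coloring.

The cycle 0-2-4-6-1-8-3-0 has odd length 7, so it cannot be 2-colored; at least 3 colors are needed.
3 colors suffice: 0=b, 1=b, 2=a, 3=a, 4=b, 5=a, 6=a, 7=b, 8=c. Each edge has distinct colors on its endpoints.

3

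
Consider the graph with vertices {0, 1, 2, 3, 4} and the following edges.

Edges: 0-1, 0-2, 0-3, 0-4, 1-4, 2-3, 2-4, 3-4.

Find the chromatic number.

4

0, 2, 3, 4 form a clique, so at least 4 colors are needed.
4 colors suffice: color a → {0}; color b → {4}; color c → {1, 2}; color d → {3}. Every edge joins two different colors.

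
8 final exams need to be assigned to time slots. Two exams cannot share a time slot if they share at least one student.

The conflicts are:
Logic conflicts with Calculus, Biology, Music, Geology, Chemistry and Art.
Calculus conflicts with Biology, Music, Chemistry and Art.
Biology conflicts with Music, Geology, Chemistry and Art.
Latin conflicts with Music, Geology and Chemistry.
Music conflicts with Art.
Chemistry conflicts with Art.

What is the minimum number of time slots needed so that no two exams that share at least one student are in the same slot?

5

Logic, Calculus, Biology, Music, Art are mutually in conflict, so at least 5 time slots are needed.
5 time slots suffice: time slot 1 → {Biology, Latin}; time slot 2 → {Logic}; time slot 3 → {Music, Geology, Chemistry}; time slot 4 → {Calculus}; time slot 5 → {Art}. Every pair that conflicts lands in different time slots.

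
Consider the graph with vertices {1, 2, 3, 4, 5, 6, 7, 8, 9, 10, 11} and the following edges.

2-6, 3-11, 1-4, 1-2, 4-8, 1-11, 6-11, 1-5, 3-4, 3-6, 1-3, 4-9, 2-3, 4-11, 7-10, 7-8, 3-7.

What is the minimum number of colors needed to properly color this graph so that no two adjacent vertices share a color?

1, 3, 4, 11 are pairwise adjacent (a clique of size 4), so at least 4 colors are needed.
4 colors suffice: color red → {3, 5, 8, 9, 10}; color blue → {4, 6, 7}; color green → {1}; color yellow → {2, 11}. Each edge has distinct colors on its endpoints.

4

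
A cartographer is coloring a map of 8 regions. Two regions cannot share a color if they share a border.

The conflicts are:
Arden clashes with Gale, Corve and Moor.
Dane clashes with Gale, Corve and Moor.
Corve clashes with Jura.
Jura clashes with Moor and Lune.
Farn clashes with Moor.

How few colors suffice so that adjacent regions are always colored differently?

2

Arden and Corve conflict, so at least 2 colors are needed.
2 colors suffice: color 1 → {Gale, Corve, Moor, Lune}; color 2 → {Arden, Dane, Jura, Farn}. Every pair that conflicts lands in different colors.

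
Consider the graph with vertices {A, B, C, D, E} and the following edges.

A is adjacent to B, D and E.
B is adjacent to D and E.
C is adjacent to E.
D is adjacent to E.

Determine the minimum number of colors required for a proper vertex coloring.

4

A, B, D, E form a clique, so at least 4 colors are needed.
A valid assignment using 4 colors: A=yellow, B=blue, C=blue, D=green, E=red. No two adjacent vertices share a color.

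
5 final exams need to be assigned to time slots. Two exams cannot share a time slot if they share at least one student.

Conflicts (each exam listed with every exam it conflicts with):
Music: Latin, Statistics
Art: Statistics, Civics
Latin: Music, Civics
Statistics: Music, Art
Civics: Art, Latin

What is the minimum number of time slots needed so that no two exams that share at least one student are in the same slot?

3

The cycle Art-Statistics-Music-Latin-Civics-Art has odd length 5, so it cannot be 2-colored; at least 3 time slots are needed.
3 time slots suffice: time slot 1 → {Music, Art}; time slot 2 → {Statistics, Civics}; time slot 3 → {Latin}. Every pair that conflicts lands in different time slots.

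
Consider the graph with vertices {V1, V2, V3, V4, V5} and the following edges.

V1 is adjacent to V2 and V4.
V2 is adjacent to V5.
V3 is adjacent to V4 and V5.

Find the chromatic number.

3

The cycle V3-V4-V1-V2-V5-V3 has odd length 5, so it cannot be 2-colored; at least 3 colors are needed.
3 colors suffice: color 1 → {V1, V5}; color 2 → {V2, V4}; color 3 → {V3}. Each edge has distinct colors on its endpoints.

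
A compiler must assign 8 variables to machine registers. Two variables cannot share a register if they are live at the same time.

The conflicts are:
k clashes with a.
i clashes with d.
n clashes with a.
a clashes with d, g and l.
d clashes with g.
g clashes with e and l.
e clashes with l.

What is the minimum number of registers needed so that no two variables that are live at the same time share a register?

3

g, e, l all conflict with each other, so at least 3 registers are needed.
3 registers suffice: register 1 → {i, a, e}; register 2 → {k, n, g}; register 3 → {d, l}. Each listed conflict is separated.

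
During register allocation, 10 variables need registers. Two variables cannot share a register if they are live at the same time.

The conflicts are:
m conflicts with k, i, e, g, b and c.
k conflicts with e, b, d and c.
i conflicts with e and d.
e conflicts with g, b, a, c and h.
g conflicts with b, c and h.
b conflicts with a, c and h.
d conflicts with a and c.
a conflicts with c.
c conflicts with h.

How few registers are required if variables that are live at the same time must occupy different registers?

m, k, e, b, c all conflict with each other, so at least 5 registers are needed.
Using 5 registers: m=4, k=5, i=2, e=1, g=5, b=3, d=1, a=4, c=2, h=4. No two conflicting variables share a register.

5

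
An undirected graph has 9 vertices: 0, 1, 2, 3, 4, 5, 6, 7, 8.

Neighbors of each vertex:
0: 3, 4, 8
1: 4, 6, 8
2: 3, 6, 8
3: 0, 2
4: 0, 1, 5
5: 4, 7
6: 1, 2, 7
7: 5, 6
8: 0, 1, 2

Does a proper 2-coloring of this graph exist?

The cycle 5-4-1-6-7-5 has odd length 5, so it cannot be 2-colored; at least 3 colors are needed.
So 2 colors are not enough.

No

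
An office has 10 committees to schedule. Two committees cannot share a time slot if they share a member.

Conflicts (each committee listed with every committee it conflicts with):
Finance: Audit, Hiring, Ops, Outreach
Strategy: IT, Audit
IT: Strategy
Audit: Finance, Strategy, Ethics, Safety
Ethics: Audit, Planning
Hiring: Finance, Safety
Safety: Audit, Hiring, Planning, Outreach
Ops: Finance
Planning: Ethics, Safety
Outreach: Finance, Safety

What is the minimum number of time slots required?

Safety and Planning conflict, so at least 2 time slots are needed.
2 time slots suffice: time slot 1 → {IT, Audit, Hiring, Ops, Planning, Outreach}; time slot 2 → {Finance, Strategy, Ethics, Safety}. No two conflicting committees share a time slot.

2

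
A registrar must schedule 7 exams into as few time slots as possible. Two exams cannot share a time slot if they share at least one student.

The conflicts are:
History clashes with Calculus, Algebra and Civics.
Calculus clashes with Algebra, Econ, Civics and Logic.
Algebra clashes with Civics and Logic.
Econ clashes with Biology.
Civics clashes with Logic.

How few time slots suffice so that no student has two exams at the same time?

4

Calculus, Algebra, Civics, Logic pairwise conflict, so at least 4 time slots are needed.
Using 4 time slots: History=4, Calculus=1, Algebra=3, Econ=2, Civics=2, Biology=1, Logic=4. Each listed conflict is separated.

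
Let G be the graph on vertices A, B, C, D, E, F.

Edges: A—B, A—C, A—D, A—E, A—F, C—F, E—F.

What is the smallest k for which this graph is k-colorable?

3

A, C, F are pairwise adjacent, so at least 3 colors are needed.
One proper 3-coloring: A=red, B=blue, C=green, D=blue, E=green, F=blue. Each edge has distinct colors on its endpoints.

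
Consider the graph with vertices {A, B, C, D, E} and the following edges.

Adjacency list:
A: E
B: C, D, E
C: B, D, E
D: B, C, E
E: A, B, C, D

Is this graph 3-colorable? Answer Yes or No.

No

B, C, D, E are pairwise adjacent (a clique of size 4), so at least 4 colors are needed.
So 3 colors are not enough.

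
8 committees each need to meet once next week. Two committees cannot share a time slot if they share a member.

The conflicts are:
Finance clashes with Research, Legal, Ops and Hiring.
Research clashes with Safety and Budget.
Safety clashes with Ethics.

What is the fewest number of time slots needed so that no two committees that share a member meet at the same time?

Finance and Legal conflict, so at least 2 time slots are needed.
2 time slots suffice: time slot 1 → {Finance, Safety, Budget}; time slot 2 → {Research, Legal, Ops, Ethics, Hiring}. No two conflicting committees share a time slot.

2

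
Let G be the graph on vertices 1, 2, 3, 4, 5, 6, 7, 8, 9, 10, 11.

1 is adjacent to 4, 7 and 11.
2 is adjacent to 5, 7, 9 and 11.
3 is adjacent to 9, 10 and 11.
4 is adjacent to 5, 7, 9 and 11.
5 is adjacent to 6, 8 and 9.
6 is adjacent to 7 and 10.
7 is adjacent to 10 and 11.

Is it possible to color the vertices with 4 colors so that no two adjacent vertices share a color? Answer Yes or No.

Yes

The chromatic number is 4. 1, 4, 7, 11 are mutually adjacent (a clique of size 4), so at least 4 colors are needed.
A valid assignment using 4 colors: 1=yellow, 2=blue, 3=red, 4=blue, 5=red, 6=green, 7=red, 8=blue, 9=green, 10=blue, 11=green.
That is already a proper 4-coloring.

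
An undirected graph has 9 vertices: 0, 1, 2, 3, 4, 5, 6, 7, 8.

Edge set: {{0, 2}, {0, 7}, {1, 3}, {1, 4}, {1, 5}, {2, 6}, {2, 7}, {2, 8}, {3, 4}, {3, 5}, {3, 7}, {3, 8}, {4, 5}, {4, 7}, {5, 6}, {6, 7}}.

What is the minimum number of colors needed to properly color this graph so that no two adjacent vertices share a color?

4

1, 3, 4, 5 are pairwise adjacent (a clique of size 4), so at least 4 colors are needed.
4 colors suffice: 0=c, 1=d, 2=a, 3=a, 4=c, 5=b, 6=c, 7=b, 8=b. No two adjacent vertices share a color.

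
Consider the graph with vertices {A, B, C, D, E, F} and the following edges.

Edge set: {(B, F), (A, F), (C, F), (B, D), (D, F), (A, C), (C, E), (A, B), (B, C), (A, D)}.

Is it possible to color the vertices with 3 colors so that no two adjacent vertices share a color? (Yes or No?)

No

A, B, D, F form a clique, so at least 4 colors are needed.
So 3 colors are not enough.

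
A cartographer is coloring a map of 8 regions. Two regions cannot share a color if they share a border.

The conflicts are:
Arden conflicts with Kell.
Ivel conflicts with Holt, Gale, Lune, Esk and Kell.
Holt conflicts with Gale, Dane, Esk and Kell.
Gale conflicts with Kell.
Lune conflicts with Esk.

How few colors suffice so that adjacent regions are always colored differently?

4

Ivel, Holt, Gale, Kell pairwise conflict, so at least 4 colors are needed.
4 colors suffice: color 1 → {Arden, Ivel, Dane}; color 2 → {Holt, Lune}; color 3 → {Esk, Kell}; color 4 → {Gale}. Every pair that conflicts lands in different colors.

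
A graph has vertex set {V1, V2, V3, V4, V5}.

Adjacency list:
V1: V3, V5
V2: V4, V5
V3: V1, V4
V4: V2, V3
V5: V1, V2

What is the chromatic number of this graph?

3

The cycle V3-V4-V2-V5-V1-V3 has odd length 5, so it cannot be 2-colored; at least 3 colors are needed.
3 colors suffice: color red → {V2, V3}; color blue → {V4, V5}; color green → {V1}. Each edge has distinct colors on its endpoints.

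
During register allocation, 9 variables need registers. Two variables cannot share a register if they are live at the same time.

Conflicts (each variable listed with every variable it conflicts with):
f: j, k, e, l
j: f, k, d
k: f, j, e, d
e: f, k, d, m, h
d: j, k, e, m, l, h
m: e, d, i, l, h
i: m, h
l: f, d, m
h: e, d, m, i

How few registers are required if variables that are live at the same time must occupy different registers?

e, d, m, h all conflict with each other, so at least 4 registers are needed.
4 registers suffice: register 1 → {f, d, i}; register 2 → {k, m}; register 3 → {j, e, l}; register 4 → {h}. No two conflicting variables share a register.

4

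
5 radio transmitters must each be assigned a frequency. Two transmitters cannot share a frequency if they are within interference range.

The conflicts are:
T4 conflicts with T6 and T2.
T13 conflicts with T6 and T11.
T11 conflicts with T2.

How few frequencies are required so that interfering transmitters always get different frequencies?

3

The cycle T11-T13-T6-T4-T2-T11 has odd length 5, so it cannot be 2-colored; at least 3 frequencies are needed.
3 frequencies suffice: frequency 1 → {T6, T2}; frequency 2 → {T4, T11}; frequency 3 → {T13}. Every pair that conflicts lands in different frequencies.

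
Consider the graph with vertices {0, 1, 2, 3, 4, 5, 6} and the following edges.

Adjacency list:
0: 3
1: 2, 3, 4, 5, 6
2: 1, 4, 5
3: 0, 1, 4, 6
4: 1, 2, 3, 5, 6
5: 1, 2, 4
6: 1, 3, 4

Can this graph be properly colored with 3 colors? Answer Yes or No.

1, 3, 4, 6 are mutually adjacent (a clique of size 4), so at least 4 colors are needed.
So 3 colors are not enough.

No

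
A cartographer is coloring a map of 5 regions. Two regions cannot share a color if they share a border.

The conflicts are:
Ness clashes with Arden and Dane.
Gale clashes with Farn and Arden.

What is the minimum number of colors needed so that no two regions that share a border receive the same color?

Ness and Arden conflict, so at least 2 colors are needed.
One proper 2-coloring: Ness=2, Gale=2, Farn=1, Arden=1, Dane=1. No two conflicting regions share a color.

2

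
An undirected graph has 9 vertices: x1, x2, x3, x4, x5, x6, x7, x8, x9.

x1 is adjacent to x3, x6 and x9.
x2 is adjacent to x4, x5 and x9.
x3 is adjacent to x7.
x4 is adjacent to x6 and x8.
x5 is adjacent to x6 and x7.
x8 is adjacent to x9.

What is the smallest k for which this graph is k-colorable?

3

The cycle x9-x2-x5-x6-x1-x9 has odd length 5, so it cannot be 2-colored; at least 3 colors are needed.
A valid assignment using 3 colors: x1=green, x2=blue, x3=red, x4=red, x5=red, x6=blue, x7=blue, x8=blue, x9=red. Each edge has distinct colors on its endpoints.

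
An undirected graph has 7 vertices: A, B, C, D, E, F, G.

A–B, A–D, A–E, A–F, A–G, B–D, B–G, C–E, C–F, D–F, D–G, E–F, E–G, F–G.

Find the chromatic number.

4

A, E, F, G are pairwise adjacent (a clique of size 4), so at least 4 colors are needed.
4 colors suffice: A=3, B=2, C=1, D=4, E=4, F=2, G=1. Each edge has distinct colors on its endpoints.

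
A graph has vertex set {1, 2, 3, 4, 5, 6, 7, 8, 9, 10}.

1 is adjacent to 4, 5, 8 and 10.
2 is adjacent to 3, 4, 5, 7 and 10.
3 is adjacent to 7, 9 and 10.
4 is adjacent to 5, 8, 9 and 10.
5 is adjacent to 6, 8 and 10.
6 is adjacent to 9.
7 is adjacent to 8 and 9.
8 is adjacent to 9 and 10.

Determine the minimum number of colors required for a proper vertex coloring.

5

1, 4, 5, 8, 10 are mutually adjacent (a clique of size 5), so at least 5 colors are needed.
A valid assignment using 5 colors: 1=e, 2=c, 3=b, 4=b, 5=d, 6=b, 7=d, 8=c, 9=a, 10=a. Each edge has distinct colors on its endpoints.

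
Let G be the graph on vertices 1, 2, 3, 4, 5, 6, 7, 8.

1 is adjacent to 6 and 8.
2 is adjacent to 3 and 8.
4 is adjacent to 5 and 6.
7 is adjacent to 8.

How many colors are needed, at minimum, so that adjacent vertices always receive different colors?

7 and 8 are adjacent, so at least 2 colors are needed.
2 colors suffice: color red → {3, 5, 6, 8}; color blue → {1, 2, 4, 7}. No two adjacent vertices share a color.

2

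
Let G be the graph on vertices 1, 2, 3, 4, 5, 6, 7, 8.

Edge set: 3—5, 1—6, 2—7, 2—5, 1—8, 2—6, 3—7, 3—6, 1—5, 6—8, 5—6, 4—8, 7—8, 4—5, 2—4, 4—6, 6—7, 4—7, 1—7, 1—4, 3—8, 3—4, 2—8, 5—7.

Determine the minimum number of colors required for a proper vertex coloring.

5

2, 4, 5, 6, 7 are pairwise adjacent (a clique of size 5), so at least 5 colors are needed.
A valid assignment using 5 colors: 1=e, 2=e, 3=e, 4=b, 5=d, 6=c, 7=a, 8=d. No two adjacent vertices share a color.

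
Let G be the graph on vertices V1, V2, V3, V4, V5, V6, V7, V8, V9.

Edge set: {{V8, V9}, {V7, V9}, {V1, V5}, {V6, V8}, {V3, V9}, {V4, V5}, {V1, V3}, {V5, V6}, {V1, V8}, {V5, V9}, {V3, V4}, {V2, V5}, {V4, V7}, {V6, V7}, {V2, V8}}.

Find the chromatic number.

V5 and V6 are adjacent, so at least 2 colors are needed.
A valid assignment using 2 colors: V1=blue, V2=blue, V3=red, V4=blue, V5=red, V6=blue, V7=red, V8=red, V9=blue. Every edge joins two different colors.

2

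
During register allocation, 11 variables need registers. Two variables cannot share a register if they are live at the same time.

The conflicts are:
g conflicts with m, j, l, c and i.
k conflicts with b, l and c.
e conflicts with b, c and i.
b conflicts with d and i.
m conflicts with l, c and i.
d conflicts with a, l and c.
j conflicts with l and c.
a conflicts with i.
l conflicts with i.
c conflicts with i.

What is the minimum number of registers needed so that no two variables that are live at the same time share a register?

4

g, m, c, i are mutually in conflict, so at least 4 registers are needed.
4 registers suffice: register 1 → {b, a, l, c}; register 2 → {k, d, j, i}; register 3 → {g, e}; register 4 → {m}. Every pair that conflicts lands in different registers.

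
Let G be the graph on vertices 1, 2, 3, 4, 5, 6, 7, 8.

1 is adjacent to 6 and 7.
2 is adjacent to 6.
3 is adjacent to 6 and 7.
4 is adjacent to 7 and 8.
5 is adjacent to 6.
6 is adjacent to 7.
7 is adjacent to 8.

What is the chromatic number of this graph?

4, 7, 8 are mutually adjacent, so at least 3 colors are needed.
3 colors suffice: 1=green, 2=blue, 3=green, 4=red, 5=blue, 6=red, 7=blue, 8=green. No two adjacent vertices share a color.

3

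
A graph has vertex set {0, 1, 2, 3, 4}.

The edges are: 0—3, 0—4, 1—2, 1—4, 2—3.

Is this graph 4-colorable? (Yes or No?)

Yes

The chromatic number is 3. The cycle 1-2-3-0-4-1 has odd length 5, so it cannot be 2-colored; at least 3 colors are needed.
3 colors suffice: color red → {1, 3}; color blue → {2, 4}; color green → {0}.
Since 4 ≥ 3, a proper 4-coloring certainly exists.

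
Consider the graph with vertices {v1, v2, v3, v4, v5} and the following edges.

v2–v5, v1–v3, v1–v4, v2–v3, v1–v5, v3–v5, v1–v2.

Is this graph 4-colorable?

Yes

The chromatic number is 4. v1, v2, v3, v5 are pairwise adjacent (a clique of size 4), so at least 4 colors are needed.
One proper 4-coloring: v1=red, v2=yellow, v3=blue, v4=blue, v5=green.
That is already a proper 4-coloring.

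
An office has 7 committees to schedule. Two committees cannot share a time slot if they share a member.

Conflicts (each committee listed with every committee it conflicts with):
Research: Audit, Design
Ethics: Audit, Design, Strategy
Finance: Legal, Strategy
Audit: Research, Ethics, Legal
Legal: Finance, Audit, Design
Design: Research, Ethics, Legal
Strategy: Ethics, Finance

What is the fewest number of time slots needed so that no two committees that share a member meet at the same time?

The cycle Ethics-Strategy-Finance-Legal-Design-Ethics has odd length 5, so it cannot be 2-colored; at least 3 time slots are needed.
3 time slots suffice: time slot 1 → {Research, Ethics, Legal}; time slot 2 → {Finance, Audit, Design}; time slot 3 → {Strategy}. No two conflicting committees share a time slot.

3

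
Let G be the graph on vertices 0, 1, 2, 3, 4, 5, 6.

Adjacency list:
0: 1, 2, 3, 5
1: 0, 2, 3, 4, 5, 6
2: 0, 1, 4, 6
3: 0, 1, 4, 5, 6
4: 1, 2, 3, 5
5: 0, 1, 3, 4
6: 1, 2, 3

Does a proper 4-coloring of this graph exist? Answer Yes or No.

Yes

The chromatic number is 4. 0, 1, 3, 5 form a clique, so at least 4 colors are needed.
A valid assignment using 4 colors: 0=c, 1=a, 2=b, 3=b, 4=c, 5=d, 6=c.
That is already a proper 4-coloring.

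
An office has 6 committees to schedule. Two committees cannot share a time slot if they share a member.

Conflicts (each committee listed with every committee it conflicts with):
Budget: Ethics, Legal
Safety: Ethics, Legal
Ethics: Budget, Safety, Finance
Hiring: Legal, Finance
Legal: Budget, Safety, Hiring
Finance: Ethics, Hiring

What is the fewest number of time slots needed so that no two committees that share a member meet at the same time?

The cycle Finance-Ethics-Safety-Legal-Hiring-Finance has odd length 5, so it cannot be 2-colored; at least 3 time slots are needed.
3 time slots suffice: time slot 1 → {Ethics, Legal}; time slot 2 → {Budget, Safety, Hiring}; time slot 3 → {Finance}. Every pair that conflicts lands in different time slots.

3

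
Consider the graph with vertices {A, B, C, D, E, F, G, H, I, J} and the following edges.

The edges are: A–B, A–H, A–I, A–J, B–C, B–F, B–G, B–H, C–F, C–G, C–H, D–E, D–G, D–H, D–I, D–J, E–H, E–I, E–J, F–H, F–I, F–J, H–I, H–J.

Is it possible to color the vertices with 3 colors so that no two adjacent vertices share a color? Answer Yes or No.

B, C, F, H are pairwise adjacent (a clique of size 4), so at least 4 colors are needed.
So 3 colors are not enough.

No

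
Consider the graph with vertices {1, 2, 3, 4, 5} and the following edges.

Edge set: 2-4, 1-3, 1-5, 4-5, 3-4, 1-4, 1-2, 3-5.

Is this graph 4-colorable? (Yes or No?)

The chromatic number is 4. 1, 3, 4, 5 form a clique, so at least 4 colors are needed.
A valid assignment using 4 colors: 1=blue, 2=green, 3=yellow, 4=red, 5=green.
That is already a proper 4-coloring.

Yes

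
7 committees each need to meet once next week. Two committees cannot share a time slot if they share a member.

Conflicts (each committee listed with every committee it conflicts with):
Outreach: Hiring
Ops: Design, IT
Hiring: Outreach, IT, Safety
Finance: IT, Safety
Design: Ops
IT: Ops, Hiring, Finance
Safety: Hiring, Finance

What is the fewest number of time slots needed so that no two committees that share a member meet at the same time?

Ops and Design conflict, so at least 2 time slots are needed.
2 time slots suffice: time slot 1 → {Ops, Hiring, Finance}; time slot 2 → {Outreach, Design, IT, Safety}. Each listed conflict is separated.

2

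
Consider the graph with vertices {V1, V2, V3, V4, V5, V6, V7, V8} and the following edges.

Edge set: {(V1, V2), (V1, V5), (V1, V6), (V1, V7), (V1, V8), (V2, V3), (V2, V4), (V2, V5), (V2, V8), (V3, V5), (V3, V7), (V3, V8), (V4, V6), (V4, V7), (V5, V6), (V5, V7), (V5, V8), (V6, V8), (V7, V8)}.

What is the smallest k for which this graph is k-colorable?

4

V1, V5, V6, V8 form a clique, so at least 4 colors are needed.
4 colors suffice: color R → {V4, V5}; color B → {V8}; color G → {V2, V6, V7}; color Y → {V1, V3}. No two adjacent vertices share a color.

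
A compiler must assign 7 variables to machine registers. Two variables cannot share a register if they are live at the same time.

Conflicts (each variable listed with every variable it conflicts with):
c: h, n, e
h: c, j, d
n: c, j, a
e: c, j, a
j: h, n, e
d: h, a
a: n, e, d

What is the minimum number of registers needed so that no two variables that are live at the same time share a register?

3

The cycle h-j-n-a-d-h has odd length 5, so it cannot be 2-colored; at least 3 registers are needed.
A valid assignment using 3 registers: c=2, h=1, n=1, e=1, j=2, d=3, a=2. Each listed conflict is separated.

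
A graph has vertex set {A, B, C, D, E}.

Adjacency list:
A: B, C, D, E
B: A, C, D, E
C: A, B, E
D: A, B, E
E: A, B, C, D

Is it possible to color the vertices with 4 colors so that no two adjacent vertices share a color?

The chromatic number is 4. A, B, D, E are pairwise adjacent (a clique of size 4), so at least 4 colors are needed.
One proper 4-coloring: A=blue, B=red, C=yellow, D=yellow, E=green.
That is already a proper 4-coloring.

Yes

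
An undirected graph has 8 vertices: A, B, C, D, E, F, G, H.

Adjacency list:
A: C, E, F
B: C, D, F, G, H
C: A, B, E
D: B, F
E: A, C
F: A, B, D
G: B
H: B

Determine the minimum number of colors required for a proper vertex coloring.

A, C, E form a triangle, so at least 3 colors are needed.
3 colors suffice: color 1 → {A, B}; color 2 → {C, F, G, H}; color 3 → {D, E}. Every edge joins two different colors.

3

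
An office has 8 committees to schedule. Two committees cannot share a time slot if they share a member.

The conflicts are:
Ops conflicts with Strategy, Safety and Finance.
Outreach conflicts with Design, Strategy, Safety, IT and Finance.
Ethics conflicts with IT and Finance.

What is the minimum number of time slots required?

Outreach and Strategy conflict, so at least 2 time slots are needed.
2 time slots suffice: time slot 1 → {Ops, Outreach, Ethics}; time slot 2 → {Design, Strategy, Safety, IT, Finance}. No two conflicting committees share a time slot.

2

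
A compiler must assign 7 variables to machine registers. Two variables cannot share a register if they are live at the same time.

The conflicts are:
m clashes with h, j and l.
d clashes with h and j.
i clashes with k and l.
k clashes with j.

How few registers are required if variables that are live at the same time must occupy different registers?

The cycle m-l-i-k-j-m has odd length 5, so it cannot be 2-colored; at least 3 registers are needed.
A valid assignment using 3 registers: m=1, d=1, i=1, k=3, h=2, j=2, l=2. Every pair that conflicts lands in different registers.

3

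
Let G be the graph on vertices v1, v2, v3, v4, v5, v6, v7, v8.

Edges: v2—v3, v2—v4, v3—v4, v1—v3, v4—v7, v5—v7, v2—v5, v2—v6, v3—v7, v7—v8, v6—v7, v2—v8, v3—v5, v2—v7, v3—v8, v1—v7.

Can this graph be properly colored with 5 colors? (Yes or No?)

Yes

The chromatic number is 4. v2, v3, v4, v7 are mutually adjacent (a clique of size 4), so at least 4 colors are needed.
4 colors suffice: color 1 → {v7}; color 2 → {v3, v6}; color 3 → {v1, v2}; color 4 → {v4, v5, v8}.
Since 5 ≥ 4, a proper 5-coloring certainly exists.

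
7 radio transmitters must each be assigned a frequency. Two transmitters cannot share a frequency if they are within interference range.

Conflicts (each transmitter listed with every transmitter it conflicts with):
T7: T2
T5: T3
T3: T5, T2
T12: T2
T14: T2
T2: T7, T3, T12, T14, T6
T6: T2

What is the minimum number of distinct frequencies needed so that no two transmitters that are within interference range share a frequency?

2

T3 and T2 conflict, so at least 2 frequencies are needed.
2 frequencies suffice: T7=2, T5=1, T3=2, T12=2, T14=2, T2=1, T6=2. Each listed conflict is separated.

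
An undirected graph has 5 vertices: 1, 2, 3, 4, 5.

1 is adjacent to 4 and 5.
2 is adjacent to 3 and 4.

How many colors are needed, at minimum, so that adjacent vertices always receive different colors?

2 and 3 are adjacent, so at least 2 colors are needed.
One proper 2-coloring: 1=red, 2=red, 3=blue, 4=blue, 5=blue. Every edge joins two different colors.

2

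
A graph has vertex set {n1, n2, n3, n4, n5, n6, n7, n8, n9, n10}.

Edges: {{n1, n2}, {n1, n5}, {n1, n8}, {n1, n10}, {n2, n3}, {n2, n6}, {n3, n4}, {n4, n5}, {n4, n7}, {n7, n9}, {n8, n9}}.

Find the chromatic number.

The cycle n5-n4-n3-n2-n1-n5 has odd length 5, so it cannot be 2-colored; at least 3 colors are needed.
One proper 3-coloring: n1=1, n2=2, n3=3, n4=1, n5=2, n6=1, n7=2, n8=2, n9=1, n10=2. No two adjacent vertices share a color.

3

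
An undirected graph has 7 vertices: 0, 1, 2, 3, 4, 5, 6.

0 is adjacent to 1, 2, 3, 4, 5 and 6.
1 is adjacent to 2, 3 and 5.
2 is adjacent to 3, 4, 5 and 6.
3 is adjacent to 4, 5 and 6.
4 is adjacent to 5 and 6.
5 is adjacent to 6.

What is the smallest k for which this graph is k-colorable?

6

0, 2, 3, 4, 5, 6 form a clique, so at least 6 colors are needed.
6 colors suffice: color red → {5}; color blue → {3}; color green → {0}; color yellow → {2}; color purple → {1, 6}; color orange → {4}. Every edge joins two different colors.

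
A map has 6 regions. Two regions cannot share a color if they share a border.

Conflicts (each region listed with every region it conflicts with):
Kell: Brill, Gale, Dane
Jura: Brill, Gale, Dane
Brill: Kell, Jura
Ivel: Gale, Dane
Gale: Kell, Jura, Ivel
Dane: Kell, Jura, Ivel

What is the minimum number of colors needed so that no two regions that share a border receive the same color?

Jura and Brill conflict, so at least 2 colors are needed.
2 colors suffice: color 1 → {Kell, Jura, Ivel}; color 2 → {Brill, Gale, Dane}. Each listed conflict is separated.

2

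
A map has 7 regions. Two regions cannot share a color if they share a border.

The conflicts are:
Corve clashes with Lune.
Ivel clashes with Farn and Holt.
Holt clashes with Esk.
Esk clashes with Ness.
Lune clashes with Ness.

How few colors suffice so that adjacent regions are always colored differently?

Lune and Ness conflict, so at least 2 colors are needed.
2 colors suffice: color 1 → {Ivel, Esk, Lune}; color 2 → {Corve, Farn, Holt, Ness}. No two conflicting regions share a color.

2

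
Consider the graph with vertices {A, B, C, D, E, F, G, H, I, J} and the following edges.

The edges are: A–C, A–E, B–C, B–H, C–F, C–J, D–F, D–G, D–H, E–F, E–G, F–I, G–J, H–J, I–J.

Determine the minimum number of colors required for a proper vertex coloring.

3

The cycle I-F-D-G-J-I has odd length 5, so it cannot be 2-colored; at least 3 colors are needed.
3 colors suffice: A=2, B=2, C=1, D=1, E=1, F=2, G=3, H=3, I=1, J=2. Each edge has distinct colors on its endpoints.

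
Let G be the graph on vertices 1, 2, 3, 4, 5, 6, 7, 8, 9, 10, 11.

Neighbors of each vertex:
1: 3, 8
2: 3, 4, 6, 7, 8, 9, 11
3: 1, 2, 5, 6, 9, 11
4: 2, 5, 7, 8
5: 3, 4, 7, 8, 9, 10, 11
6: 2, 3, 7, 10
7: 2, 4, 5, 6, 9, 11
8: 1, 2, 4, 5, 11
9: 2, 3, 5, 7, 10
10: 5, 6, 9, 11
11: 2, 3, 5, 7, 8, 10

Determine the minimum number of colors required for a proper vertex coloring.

2, 7, 9 form a triangle, so at least 3 colors are needed.
A valid assignment using 3 colors: 1=a, 2=a, 3=b, 4=c, 5=a, 6=c, 7=b, 8=b, 9=c, 10=b, 11=c. No two adjacent vertices share a color.

3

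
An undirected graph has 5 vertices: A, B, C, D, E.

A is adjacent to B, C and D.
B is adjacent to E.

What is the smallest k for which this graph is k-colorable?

2

B and E are adjacent, so at least 2 colors are needed.
2 colors suffice: A=red, B=blue, C=blue, D=blue, E=red. Each edge has distinct colors on its endpoints.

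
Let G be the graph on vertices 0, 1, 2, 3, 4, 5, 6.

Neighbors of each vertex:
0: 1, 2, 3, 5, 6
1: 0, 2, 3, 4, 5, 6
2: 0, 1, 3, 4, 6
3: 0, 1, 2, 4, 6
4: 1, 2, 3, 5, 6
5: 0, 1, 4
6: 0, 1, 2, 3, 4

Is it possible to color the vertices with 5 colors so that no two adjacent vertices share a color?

Yes

The chromatic number is 5. 0, 1, 2, 3, 6 are mutually adjacent (a clique of size 5), so at least 5 colors are needed.
A valid assignment using 5 colors: 0=green, 1=red, 2=purple, 3=blue, 4=green, 5=blue, 6=yellow.
That is already a proper 5-coloring.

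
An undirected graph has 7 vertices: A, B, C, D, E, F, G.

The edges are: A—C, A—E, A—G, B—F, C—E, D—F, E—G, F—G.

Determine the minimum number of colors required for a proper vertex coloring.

3

A, E, G are mutually adjacent, so at least 3 colors are needed.
One proper 3-coloring: A=3, B=1, C=1, D=1, E=2, F=2, G=1. No two adjacent vertices share a color.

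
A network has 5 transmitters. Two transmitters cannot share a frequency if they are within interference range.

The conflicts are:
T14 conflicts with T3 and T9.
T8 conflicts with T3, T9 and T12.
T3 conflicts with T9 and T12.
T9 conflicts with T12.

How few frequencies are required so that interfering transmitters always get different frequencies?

4

T8, T3, T9, T12 are mutually in conflict, so at least 4 frequencies are needed.
4 frequencies suffice: frequency 1 → {T9}; frequency 2 → {T3}; frequency 3 → {T14, T8}; frequency 4 → {T12}. No two conflicting transmitters share a frequency.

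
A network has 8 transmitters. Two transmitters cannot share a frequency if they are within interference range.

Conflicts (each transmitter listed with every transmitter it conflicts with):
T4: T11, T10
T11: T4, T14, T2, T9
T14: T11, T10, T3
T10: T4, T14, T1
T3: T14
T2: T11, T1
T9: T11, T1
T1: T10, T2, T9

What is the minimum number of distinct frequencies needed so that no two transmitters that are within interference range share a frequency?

3

The cycle T4-T11-T9-T1-T10-T4 has odd length 5, so it cannot be 2-colored; at least 3 frequencies are needed.
3 frequencies suffice: frequency 1 → {T11, T10, T3}; frequency 2 → {T4, T14, T1}; frequency 3 → {T2, T9}. No two conflicting transmitters share a frequency.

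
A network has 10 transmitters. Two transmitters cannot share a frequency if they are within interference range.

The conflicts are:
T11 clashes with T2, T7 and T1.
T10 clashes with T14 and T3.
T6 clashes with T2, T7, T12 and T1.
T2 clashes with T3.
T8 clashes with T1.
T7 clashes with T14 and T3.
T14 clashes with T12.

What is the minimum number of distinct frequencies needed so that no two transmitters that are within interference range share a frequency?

2

T6 and T1 conflict, so at least 2 frequencies are needed.
Using 2 frequencies: T11=1, T10=2, T6=1, T2=2, T8=1, T7=2, T14=1, T3=1, T12=2, T1=2. Every pair that conflicts lands in different frequencies.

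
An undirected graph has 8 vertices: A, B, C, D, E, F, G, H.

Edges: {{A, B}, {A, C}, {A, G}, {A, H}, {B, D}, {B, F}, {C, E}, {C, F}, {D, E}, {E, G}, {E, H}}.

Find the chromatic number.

The cycle E-H-A-B-D-E has odd length 5, so it cannot be 2-colored; at least 3 colors are needed.
3 colors suffice: color 1 → {A, E, F}; color 2 → {B, C, G, H}; color 3 → {D}. Every edge joins two different colors.

3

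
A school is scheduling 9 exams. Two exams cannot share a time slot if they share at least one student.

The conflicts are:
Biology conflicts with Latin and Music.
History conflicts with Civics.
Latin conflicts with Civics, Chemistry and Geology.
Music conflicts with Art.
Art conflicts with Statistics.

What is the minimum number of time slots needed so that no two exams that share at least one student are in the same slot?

2

Latin and Chemistry conflict, so at least 2 time slots are needed.
2 time slots suffice: time slot 1 → {History, Latin, Music, Statistics}; time slot 2 → {Biology, Civics, Chemistry, Art, Geology}. No two conflicting exams share a time slot.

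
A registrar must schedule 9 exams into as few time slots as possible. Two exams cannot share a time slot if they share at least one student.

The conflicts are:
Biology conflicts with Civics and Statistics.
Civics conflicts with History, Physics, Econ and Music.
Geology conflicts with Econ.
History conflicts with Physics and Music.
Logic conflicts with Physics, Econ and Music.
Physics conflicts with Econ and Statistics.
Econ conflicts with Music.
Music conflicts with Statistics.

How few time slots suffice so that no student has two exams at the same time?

3

Civics, History, Music all conflict with each other, so at least 3 time slots are needed.
3 time slots suffice: time slot 1 → {Biology, Geology, Physics, Music}; time slot 2 → {History, Econ, Statistics}; time slot 3 → {Civics, Logic}. Each listed conflict is separated.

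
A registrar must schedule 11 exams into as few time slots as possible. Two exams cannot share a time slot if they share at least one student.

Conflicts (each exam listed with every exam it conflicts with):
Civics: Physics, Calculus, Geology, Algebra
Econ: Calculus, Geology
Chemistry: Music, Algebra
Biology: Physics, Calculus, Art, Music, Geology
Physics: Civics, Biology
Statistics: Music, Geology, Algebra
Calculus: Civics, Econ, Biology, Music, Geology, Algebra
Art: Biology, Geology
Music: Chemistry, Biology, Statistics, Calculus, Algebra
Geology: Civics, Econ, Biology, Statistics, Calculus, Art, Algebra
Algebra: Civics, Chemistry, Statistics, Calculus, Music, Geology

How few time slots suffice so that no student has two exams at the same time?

Civics, Calculus, Geology, Algebra pairwise conflict, so at least 4 time slots are needed.
Using 4 time slots: Civics=4, Econ=3, Chemistry=2, Biology=3, Physics=1, Statistics=2, Calculus=2, Art=2, Music=1, Geology=1, Algebra=3. Every pair that conflicts lands in different time slots.

4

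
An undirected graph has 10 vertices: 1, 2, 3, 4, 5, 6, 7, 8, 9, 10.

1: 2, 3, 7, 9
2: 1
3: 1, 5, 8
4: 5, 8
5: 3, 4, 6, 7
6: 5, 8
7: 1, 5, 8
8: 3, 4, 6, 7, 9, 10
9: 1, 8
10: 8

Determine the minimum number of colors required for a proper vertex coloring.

2

8 and 10 are adjacent, so at least 2 colors are needed.
2 colors suffice: color red → {1, 5, 8}; color blue → {2, 3, 4, 6, 7, 9, 10}. No two adjacent vertices share a color.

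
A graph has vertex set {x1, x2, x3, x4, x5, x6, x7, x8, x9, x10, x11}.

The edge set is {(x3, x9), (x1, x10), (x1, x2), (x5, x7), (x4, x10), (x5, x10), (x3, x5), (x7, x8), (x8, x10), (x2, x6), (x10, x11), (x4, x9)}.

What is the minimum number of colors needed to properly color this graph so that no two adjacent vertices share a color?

The cycle x4-x9-x3-x5-x10-x4 has odd length 5, so it cannot be 2-colored; at least 3 colors are needed.
One proper 3-coloring: x1=2, x2=1, x3=1, x4=2, x5=2, x6=2, x7=1, x8=2, x9=3, x10=1, x11=2. Each edge has distinct colors on its endpoints.

3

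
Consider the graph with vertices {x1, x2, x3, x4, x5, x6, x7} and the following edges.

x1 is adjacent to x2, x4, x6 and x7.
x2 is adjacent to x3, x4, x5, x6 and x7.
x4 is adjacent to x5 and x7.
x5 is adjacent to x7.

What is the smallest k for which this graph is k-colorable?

x1, x2, x4, x7 form a clique, so at least 4 colors are needed.
4 colors suffice: x1=blue, x2=red, x3=blue, x4=yellow, x5=blue, x6=green, x7=green. Every edge joins two different colors.

4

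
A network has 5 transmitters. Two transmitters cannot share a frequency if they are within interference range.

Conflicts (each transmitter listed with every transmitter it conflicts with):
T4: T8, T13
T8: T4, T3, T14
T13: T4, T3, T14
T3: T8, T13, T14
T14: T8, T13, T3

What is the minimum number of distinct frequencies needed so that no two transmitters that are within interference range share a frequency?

3

T13, T3, T14 pairwise conflict, so at least 3 frequencies are needed.
3 frequencies suffice: frequency 1 → {T8, T13}; frequency 2 → {T4, T3}; frequency 3 → {T14}. Every pair that conflicts lands in different frequencies.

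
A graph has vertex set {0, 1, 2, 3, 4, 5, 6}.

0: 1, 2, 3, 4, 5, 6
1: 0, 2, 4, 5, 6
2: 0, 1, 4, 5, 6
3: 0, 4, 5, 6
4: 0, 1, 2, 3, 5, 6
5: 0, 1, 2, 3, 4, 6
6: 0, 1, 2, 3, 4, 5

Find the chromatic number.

6

0, 1, 2, 4, 5, 6 are mutually adjacent (a clique of size 6), so at least 6 colors are needed.
6 colors suffice: 0=green, 1=purple, 2=orange, 3=purple, 4=blue, 5=yellow, 6=red. No two adjacent vertices share a color.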